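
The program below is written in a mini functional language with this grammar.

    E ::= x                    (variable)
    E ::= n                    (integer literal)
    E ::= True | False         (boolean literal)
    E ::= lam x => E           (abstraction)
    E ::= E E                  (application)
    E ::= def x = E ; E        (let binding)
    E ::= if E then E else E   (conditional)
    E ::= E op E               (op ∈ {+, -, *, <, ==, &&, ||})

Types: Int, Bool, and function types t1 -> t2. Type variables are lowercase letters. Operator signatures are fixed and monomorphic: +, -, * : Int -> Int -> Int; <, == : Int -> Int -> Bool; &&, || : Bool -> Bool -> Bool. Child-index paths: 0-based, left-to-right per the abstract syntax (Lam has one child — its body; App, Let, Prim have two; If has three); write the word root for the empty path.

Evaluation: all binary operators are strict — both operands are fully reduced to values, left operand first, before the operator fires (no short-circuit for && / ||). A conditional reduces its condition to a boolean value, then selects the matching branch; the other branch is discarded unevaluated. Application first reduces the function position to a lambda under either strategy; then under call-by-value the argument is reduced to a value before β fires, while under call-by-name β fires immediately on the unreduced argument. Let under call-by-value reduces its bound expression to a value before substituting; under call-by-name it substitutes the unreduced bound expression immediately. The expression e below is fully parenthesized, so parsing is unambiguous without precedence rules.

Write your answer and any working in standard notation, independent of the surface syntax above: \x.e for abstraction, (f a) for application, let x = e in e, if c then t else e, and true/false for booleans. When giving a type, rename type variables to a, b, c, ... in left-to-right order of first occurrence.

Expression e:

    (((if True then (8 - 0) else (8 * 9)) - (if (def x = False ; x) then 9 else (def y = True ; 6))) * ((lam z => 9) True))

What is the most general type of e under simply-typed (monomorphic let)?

Answer: Int

Derivation:
  unify Bool ~ Bool
  unify Int ~ Int
  unify Int ~ Int
  unify Int ~ Int
  unify Int ~ Int
  unify Int ~ Int
  unify Int ~ Int
let x : Bool
x : Bool
  unify Bool ~ Bool
let y : Bool
  unify Int ~ Int
  unify Int ~ Int
  unify Int ~ Int
\z._ : a -> Int
  unify a -> Int ~ Bool -> b
  unify a ~ Bool
  unify Int ~ b
_ _ : Int
  unify Int ~ Int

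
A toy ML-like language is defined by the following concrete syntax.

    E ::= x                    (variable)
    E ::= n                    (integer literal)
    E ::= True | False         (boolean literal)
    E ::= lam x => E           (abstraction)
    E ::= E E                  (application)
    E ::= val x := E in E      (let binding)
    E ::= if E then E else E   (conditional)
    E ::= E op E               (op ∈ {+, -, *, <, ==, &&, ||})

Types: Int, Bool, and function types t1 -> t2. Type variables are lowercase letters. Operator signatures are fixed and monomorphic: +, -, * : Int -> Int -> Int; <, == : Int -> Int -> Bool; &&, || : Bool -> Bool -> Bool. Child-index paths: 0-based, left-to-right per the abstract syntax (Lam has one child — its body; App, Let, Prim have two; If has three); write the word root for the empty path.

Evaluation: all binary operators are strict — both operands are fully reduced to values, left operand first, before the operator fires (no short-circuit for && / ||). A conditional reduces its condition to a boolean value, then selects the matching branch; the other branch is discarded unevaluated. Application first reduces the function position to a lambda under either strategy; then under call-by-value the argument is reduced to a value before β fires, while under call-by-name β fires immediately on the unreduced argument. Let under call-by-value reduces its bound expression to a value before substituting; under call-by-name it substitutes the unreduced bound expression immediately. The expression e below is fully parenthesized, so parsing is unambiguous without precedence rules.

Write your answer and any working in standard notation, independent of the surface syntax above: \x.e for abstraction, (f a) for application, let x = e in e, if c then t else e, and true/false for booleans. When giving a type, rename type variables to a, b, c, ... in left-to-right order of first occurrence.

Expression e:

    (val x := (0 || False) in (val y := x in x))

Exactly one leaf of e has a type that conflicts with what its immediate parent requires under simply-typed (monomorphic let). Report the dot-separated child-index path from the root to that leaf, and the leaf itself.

Working:
  unify Int ~ Bool
  FAIL: mismatch Int ~ Bool

Answer: 0.0 : 0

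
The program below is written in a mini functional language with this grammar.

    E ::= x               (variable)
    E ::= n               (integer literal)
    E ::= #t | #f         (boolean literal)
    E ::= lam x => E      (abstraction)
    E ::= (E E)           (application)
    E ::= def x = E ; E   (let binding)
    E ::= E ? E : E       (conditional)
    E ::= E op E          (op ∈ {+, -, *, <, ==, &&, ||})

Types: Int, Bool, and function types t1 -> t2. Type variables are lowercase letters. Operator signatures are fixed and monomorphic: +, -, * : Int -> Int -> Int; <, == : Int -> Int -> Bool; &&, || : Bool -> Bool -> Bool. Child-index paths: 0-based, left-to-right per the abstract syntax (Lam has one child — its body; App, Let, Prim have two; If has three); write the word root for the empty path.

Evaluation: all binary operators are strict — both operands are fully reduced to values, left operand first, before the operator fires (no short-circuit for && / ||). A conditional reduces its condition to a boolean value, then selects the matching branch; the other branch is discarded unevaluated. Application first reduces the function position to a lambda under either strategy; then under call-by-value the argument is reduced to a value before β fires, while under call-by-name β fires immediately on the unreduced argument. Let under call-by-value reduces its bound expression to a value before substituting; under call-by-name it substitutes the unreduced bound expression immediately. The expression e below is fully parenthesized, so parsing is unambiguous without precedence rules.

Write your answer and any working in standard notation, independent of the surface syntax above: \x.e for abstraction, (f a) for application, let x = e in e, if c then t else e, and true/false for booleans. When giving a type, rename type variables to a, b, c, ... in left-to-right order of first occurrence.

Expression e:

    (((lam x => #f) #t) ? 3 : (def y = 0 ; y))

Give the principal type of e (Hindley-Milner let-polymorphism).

Answer: Int

Trace:
\x._ : a -> Bool
  unify a -> Bool ~ Bool -> b
  unify a ~ Bool
  unify Bool ~ b
_ _ : Bool
  unify Bool ~ Bool
let y : Int
y : Int
  unify Int ~ Int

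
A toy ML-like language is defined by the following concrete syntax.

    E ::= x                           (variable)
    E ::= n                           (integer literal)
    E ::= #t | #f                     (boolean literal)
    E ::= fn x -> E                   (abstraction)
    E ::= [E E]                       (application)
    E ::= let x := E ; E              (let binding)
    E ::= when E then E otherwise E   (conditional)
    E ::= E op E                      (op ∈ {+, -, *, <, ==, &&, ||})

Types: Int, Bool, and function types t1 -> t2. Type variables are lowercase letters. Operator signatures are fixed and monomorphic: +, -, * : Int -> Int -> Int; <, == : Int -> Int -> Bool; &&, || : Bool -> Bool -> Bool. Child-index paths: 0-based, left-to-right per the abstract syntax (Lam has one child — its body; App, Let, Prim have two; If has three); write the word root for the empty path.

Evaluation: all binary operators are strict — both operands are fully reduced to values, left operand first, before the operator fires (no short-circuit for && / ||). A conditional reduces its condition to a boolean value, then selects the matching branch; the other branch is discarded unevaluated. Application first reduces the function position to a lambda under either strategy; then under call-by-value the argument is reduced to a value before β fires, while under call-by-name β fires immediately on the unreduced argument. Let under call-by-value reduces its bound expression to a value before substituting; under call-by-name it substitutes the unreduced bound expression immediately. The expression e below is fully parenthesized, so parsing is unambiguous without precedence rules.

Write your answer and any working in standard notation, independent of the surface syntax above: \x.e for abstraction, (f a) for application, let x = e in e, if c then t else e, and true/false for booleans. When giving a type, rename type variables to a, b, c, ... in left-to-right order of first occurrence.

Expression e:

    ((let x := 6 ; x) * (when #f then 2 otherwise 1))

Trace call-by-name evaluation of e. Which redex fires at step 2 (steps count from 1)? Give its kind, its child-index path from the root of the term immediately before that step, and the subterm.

Working:
step 0: ((let x = 6 in x) * (if false then 2 else 1))
step 1: [let@0] (6 * (if false then 2 else 1))
step 2: [if@1] (6 * 1)

Answer: if at 1 : (if false then 2 else 1)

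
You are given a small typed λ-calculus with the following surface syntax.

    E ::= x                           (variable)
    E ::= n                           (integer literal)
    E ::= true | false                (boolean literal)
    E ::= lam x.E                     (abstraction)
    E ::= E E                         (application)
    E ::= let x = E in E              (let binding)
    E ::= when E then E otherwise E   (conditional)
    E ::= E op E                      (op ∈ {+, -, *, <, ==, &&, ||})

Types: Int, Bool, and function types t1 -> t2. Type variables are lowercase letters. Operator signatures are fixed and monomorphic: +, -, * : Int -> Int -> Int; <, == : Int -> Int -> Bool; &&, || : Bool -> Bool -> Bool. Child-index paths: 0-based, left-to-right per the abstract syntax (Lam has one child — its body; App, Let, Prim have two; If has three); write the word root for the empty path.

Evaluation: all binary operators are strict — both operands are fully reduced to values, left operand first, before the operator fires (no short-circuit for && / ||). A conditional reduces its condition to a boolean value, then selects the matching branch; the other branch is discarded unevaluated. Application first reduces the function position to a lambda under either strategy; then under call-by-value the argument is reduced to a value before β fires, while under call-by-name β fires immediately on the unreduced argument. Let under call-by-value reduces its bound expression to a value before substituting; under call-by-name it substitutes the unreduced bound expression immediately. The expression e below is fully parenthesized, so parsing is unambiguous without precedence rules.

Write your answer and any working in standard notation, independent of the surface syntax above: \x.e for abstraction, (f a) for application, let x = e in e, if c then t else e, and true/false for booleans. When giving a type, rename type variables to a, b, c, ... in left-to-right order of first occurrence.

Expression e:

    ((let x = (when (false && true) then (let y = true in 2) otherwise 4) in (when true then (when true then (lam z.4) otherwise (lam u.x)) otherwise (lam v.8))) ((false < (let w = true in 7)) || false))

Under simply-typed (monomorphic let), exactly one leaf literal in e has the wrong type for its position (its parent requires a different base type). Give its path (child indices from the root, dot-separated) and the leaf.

Answer: 1.0.0 : false

Derivation:
  unify Bool ~ Bool
  unify Bool ~ Bool
  unify Bool ~ Bool
let y : Bool
  unify Int ~ Int
let x : Int
  unify Bool ~ Bool
  unify Bool ~ Bool
\z._ : a -> Int
x : Int
\u._ : b -> Int
  unify a -> Int ~ b -> Int
  unify a ~ b
  unify Int ~ Int
\v._ : c -> Int
  unify b -> Int ~ c -> Int
  unify b ~ c
  unify Int ~ Int
  unify Bool ~ Int
  FAIL: mismatch Bool ~ Int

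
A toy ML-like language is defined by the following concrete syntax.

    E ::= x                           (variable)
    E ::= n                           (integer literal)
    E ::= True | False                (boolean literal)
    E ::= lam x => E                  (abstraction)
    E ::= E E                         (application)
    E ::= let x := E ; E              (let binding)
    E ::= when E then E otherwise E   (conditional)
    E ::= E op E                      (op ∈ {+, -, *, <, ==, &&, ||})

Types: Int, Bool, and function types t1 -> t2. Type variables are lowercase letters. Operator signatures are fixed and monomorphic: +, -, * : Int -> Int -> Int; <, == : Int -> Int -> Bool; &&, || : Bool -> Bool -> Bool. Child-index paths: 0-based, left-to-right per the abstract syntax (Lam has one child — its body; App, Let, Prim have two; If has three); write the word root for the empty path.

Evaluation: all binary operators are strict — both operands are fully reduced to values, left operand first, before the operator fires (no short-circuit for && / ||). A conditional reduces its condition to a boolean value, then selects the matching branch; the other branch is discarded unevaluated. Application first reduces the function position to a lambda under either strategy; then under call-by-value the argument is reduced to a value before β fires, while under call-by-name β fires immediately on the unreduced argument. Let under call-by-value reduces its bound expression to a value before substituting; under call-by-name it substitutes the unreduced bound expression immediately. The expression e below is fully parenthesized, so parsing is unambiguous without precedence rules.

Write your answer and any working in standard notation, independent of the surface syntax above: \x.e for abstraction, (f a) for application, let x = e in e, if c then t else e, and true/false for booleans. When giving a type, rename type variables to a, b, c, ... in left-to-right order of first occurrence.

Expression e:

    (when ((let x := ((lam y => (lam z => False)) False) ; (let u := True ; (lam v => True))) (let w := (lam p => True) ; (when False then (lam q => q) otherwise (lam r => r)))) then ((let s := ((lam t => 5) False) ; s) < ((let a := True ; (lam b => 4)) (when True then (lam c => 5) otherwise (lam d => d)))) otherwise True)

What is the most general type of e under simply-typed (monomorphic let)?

Answer: Bool

Derivation:
\z._ : b -> Bool
\y._ : a -> b -> Bool
  unify a -> b -> Bool ~ Bool -> c
  unify a ~ Bool
  unify b -> Bool ~ c
_ _ : b -> Bool
let x : b -> Bool
let u : Bool
\v._ : d -> Bool
\p._ : e -> Bool
let w : e -> Bool
  unify Bool ~ Bool
q : f
\q._ : f -> f
r : g
\r._ : g -> g
  unify f -> f ~ g -> g
  unify f ~ g
  unify g ~ g
  unify d -> Bool ~ (g -> g) -> h
  unify d ~ g -> g
  unify Bool ~ h
_ _ : Bool
  unify Bool ~ Bool
\t._ : i -> Int
  unify i -> Int ~ Bool -> j
  unify i ~ Bool
  unify Int ~ j
_ _ : Int
let s : Int
s : Int
  unify Int ~ Int
let a : Bool
\b._ : k -> Int
  unify Bool ~ Bool
\c._ : l -> Int
d : m
\d._ : m -> m
  unify l -> Int ~ m -> m
  unify l ~ m
  unify Int ~ m
  unify k -> Int ~ (Int -> Int) -> n
  unify k ~ Int -> Int
  unify Int ~ n
_ _ : Int
  unify Int ~ Int
  unify Bool ~ Bool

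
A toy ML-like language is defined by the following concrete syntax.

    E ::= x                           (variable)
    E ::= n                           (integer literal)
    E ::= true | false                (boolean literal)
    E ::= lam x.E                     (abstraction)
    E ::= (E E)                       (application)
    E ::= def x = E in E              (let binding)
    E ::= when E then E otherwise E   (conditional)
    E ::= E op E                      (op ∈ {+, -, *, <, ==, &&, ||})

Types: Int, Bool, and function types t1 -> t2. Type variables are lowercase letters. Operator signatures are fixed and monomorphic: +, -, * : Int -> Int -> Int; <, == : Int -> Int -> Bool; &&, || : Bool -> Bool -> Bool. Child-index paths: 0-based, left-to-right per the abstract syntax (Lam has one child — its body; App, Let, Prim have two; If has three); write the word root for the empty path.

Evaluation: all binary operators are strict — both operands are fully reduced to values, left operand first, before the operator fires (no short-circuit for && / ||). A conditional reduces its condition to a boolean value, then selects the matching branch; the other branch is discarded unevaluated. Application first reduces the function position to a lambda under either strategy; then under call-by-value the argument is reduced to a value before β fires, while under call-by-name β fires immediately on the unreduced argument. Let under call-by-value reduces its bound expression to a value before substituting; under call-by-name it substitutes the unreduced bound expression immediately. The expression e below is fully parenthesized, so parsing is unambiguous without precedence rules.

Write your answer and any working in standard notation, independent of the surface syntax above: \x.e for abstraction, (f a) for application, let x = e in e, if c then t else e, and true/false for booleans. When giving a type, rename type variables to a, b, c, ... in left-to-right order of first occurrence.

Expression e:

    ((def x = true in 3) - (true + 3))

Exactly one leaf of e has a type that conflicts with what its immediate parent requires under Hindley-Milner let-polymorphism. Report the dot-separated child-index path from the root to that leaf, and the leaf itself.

Answer: 1.0 : true

Trace:
let x : Bool
  unify Int ~ Int
  unify Bool ~ Int
  FAIL: mismatch Bool ~ Int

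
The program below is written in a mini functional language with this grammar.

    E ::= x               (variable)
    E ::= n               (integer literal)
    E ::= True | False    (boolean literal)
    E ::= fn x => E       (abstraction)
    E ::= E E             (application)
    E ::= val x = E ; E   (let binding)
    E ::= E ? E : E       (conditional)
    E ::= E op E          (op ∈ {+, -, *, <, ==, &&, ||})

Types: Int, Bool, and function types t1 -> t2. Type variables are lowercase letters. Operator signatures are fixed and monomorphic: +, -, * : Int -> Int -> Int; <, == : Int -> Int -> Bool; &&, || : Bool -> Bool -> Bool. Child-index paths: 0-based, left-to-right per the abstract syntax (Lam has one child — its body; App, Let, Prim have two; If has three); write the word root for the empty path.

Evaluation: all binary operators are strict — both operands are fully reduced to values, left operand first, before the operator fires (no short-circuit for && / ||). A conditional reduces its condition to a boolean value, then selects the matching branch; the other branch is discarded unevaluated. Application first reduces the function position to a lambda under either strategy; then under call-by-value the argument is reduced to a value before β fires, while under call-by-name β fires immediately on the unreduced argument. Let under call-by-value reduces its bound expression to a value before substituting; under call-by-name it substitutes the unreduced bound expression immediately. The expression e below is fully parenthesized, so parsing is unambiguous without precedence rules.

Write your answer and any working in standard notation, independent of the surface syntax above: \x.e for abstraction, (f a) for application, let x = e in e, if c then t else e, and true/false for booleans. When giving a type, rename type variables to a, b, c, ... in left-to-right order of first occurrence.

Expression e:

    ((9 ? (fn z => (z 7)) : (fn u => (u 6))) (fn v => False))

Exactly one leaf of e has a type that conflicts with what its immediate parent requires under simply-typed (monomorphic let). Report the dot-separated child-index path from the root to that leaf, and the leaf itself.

Derivation:
  unify Int ~ Bool
  FAIL: mismatch Int ~ Bool

Answer: 0.0 : 9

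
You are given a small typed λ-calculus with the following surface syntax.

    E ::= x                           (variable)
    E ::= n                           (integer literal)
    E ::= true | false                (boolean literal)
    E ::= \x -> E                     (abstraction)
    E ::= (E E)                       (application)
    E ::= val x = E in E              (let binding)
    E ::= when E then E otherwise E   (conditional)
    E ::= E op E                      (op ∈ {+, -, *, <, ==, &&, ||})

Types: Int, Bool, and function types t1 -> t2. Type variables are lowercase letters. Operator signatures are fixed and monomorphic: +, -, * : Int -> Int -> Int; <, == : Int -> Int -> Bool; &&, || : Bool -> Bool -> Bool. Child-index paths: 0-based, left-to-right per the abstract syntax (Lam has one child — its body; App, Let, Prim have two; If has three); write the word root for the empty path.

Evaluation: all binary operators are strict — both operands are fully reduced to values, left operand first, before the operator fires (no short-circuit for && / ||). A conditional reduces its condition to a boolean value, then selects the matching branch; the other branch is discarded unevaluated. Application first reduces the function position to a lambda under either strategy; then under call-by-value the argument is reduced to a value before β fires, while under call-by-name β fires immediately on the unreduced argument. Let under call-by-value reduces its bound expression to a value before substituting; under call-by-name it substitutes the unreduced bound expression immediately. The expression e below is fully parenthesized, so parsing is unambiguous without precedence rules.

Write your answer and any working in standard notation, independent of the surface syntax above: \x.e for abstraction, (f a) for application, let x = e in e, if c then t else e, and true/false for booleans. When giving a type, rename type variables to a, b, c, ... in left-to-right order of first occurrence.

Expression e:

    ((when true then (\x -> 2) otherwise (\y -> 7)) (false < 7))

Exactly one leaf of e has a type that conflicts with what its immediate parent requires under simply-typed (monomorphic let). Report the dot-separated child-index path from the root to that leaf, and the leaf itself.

Answer: 1.0 : false

Working:
  unify Bool ~ Bool
\x._ : a -> Int
\y._ : b -> Int
  unify a -> Int ~ b -> Int
  unify a ~ b
  unify Int ~ Int
  unify Bool ~ Int
  FAIL: mismatch Bool ~ Int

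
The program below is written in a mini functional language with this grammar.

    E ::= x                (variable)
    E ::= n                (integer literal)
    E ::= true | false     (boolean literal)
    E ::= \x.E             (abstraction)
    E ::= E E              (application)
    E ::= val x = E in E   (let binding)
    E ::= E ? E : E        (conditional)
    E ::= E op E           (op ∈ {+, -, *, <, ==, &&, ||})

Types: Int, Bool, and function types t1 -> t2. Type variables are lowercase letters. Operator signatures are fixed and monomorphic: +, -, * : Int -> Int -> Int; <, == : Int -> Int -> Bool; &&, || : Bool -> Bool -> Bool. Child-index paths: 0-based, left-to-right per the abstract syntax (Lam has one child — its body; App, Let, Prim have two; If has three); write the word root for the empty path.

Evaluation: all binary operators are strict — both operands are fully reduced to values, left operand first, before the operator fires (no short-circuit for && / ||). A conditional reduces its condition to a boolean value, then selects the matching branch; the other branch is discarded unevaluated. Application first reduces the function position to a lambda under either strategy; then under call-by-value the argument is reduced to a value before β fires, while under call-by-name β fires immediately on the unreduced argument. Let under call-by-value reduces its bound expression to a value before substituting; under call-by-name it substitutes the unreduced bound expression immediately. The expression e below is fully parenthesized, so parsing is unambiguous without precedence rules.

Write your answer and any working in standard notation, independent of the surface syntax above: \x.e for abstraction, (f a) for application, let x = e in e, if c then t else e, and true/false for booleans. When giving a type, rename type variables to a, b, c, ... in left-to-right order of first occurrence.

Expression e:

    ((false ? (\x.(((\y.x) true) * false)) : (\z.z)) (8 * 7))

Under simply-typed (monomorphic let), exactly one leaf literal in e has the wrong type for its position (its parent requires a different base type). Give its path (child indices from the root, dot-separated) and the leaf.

Derivation:
  unify Bool ~ Bool
x : a
\y._ : b -> a
  unify b -> a ~ Bool -> c
  unify b ~ Bool
  unify a ~ c
_ _ : c
  unify c ~ Int
  unify Bool ~ Int
  FAIL: mismatch Bool ~ Int

Answer: 0.1.0.1 : false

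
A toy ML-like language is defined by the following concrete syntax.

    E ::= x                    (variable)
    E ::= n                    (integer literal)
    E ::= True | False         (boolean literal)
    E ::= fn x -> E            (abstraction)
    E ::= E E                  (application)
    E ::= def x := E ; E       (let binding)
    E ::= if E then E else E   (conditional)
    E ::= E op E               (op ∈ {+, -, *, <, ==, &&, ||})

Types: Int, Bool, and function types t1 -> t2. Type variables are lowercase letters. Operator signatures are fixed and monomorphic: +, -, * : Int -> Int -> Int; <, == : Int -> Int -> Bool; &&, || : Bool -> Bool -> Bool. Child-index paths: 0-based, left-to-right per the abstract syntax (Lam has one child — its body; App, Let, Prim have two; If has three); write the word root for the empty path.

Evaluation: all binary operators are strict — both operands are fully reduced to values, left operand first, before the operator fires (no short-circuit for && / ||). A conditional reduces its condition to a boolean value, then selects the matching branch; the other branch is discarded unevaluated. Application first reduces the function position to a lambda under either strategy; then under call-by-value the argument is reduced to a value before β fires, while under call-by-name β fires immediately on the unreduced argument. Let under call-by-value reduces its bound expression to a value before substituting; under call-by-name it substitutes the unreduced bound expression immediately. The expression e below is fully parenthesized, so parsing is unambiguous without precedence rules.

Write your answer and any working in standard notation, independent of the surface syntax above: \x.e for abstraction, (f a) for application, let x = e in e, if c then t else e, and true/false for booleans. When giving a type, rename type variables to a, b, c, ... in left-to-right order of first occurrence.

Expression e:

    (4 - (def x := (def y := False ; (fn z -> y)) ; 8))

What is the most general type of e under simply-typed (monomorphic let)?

Working:
  unify Int ~ Int
let y : Bool
y : Bool
\z._ : a -> Bool
let x : a -> Bool
  unify Int ~ Int

Answer: Int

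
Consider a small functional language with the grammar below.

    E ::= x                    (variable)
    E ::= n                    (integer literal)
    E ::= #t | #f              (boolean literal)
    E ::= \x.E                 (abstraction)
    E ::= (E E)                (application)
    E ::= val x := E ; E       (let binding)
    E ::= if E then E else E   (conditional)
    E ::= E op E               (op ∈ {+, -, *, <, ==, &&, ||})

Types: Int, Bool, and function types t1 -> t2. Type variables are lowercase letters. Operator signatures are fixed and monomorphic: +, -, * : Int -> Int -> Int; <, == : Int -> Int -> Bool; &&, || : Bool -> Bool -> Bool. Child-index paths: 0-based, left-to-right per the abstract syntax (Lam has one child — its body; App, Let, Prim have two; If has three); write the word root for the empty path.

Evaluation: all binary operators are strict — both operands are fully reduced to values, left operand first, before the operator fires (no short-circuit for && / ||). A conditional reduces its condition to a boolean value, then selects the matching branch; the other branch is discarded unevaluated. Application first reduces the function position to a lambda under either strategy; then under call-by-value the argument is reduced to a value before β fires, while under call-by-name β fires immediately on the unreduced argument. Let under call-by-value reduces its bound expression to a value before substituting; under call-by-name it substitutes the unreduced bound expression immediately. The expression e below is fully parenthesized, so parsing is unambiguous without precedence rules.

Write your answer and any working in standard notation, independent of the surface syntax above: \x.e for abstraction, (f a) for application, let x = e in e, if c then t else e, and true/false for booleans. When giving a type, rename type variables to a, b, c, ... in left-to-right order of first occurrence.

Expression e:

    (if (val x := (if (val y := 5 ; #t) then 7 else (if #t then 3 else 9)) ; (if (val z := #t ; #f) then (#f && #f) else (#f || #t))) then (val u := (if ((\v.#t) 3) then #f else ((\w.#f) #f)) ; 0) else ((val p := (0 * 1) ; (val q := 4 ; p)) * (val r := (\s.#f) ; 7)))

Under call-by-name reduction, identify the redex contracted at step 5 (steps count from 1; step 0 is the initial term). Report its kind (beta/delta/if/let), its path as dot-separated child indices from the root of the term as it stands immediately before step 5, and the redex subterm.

Answer: if at root : (if true then (let u = (if ((\v.true) 3) then false else ((\w.false) false)) in 0) else ((let p = (0 * 1) in (let q = 4 in p)) * (let r = (\s.false) in 7)))

Trace:
step 0: (if (let x = (if (let y = 5 in true) then 7 else (if true then 3 else 9)) in (if (let z = true in false) then (false && false) else (false || true))) then (let u = (if ((\v.true) 3) then false else ((\w.false) false)) in 0) else ((let p = (0 * 1) in (let q = 4 in p)) * (let r = (\s.false) in 7)))
step 1: [let@0] (if (if (let z = true in false) then (false && false) else (false || true)) then (let u = (if ((\v.true) 3) then false else ((\w.false) false)) in 0) else ((let p = (0 * 1) in (let q = 4 in p)) * (let r = (\s.false) in 7)))
step 2: [let@0.0] (if (if false then (false && false) else (false || true)) then (let u = (if ((\v.true) 3) then false else ((\w.false) false)) in 0) else ((let p = (0 * 1) in (let q = 4 in p)) * (let r = (\s.false) in 7)))
step 3: [if@0] (if (false || true) then (let u = (if ((\v.true) 3) then false else ((\w.false) false)) in 0) else ((let p = (0 * 1) in (let q = 4 in p)) * (let r = (\s.false) in 7)))
step 4: [delta@0] (if true then (let u = (if ((\v.true) 3) then false else ((\w.false) false)) in 0) else ((let p = (0 * 1) in (let q = 4 in p)) * (let r = (\s.false) in 7)))
step 5: [if@root] (let u = (if ((\v.true) 3) then false else ((\w.false) false)) in 0)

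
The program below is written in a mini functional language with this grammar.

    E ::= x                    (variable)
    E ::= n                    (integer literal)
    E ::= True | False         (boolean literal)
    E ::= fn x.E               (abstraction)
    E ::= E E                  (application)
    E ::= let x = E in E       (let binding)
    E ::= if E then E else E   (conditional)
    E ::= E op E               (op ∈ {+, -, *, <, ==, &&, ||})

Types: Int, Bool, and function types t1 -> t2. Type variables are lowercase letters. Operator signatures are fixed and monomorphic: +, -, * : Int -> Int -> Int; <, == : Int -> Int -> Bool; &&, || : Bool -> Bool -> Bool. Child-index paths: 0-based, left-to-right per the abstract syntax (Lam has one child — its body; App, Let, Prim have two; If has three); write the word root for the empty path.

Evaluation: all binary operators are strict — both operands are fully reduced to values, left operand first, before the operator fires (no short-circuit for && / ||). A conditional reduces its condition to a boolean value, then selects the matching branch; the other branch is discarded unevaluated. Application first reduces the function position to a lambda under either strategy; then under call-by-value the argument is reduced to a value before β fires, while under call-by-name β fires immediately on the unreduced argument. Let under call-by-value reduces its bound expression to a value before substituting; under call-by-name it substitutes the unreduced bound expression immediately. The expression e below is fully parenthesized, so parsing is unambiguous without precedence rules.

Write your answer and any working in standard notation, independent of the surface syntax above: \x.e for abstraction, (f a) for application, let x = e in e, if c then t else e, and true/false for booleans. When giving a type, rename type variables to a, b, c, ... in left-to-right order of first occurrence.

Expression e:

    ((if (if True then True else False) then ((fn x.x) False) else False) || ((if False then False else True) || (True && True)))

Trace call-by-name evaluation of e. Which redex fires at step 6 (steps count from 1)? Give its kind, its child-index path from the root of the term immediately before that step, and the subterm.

Answer: delta at 1 : (true || true)

Trace:
step 0: ((if (if true then true else false) then ((\x.x) false) else false) || ((if false then false else true) || (true && true)))
step 1: [if@0.0] ((if true then ((\x.x) false) else false) || ((if false then false else true) || (true && true)))
step 2: [if@0] (((\x.x) false) || ((if false then false else true) || (true && true)))
step 3: [beta@0] (false || ((if false then false else true) || (true && true)))
step 4: [if@1.0] (false || (true || (true && true)))
step 5: [delta@1.1] (false || (true || true))
step 6: [delta@1] (false || true)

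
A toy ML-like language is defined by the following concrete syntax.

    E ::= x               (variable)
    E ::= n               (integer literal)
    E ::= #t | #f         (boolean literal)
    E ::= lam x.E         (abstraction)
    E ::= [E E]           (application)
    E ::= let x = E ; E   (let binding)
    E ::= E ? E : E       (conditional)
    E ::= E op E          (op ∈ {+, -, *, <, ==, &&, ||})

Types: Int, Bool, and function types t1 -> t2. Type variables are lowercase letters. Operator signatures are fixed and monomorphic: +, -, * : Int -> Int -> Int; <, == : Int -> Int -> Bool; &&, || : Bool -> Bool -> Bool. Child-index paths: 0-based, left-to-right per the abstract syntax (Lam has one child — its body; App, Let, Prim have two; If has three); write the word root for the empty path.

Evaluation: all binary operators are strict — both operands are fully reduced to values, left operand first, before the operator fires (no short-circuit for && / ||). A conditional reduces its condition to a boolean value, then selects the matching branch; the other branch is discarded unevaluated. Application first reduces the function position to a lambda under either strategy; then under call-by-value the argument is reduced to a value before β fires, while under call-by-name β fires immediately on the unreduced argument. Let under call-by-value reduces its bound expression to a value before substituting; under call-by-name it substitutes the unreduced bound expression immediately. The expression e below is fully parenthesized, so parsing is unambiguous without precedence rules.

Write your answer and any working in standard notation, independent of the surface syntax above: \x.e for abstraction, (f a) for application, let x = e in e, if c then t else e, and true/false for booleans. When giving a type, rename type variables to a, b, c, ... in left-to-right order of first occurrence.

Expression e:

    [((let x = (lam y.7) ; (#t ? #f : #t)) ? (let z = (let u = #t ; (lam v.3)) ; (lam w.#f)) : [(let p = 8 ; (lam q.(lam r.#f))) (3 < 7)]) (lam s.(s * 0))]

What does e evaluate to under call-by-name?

Answer: false

Derivation:
step 0: ((if (let x = (\y.7) in (if true then false else true)) then (let z = (let u = true in (\v.3)) in (\w.false)) else ((let p = 8 in (\q.(\r.false))) (3 < 7))) (\s.(s * 0)))
step 1: [let@0.0] ((if (if true then false else true) then (let z = (let u = true in (\v.3)) in (\w.false)) else ((let p = 8 in (\q.(\r.false))) (3 < 7))) (\s.(s * 0)))
step 2: [if@0.0] ((if false then (let z = (let u = true in (\v.3)) in (\w.false)) else ((let p = 8 in (\q.(\r.false))) (3 < 7))) (\s.(s * 0)))
step 3: [if@0] (((let p = 8 in (\q.(\r.false))) (3 < 7)) (\s.(s * 0)))
step 4: [let@0.0] (((\q.(\r.false)) (3 < 7)) (\s.(s * 0)))
step 5: [beta@0] ((\r.false) (\s.(s * 0)))
step 6: [beta@root] false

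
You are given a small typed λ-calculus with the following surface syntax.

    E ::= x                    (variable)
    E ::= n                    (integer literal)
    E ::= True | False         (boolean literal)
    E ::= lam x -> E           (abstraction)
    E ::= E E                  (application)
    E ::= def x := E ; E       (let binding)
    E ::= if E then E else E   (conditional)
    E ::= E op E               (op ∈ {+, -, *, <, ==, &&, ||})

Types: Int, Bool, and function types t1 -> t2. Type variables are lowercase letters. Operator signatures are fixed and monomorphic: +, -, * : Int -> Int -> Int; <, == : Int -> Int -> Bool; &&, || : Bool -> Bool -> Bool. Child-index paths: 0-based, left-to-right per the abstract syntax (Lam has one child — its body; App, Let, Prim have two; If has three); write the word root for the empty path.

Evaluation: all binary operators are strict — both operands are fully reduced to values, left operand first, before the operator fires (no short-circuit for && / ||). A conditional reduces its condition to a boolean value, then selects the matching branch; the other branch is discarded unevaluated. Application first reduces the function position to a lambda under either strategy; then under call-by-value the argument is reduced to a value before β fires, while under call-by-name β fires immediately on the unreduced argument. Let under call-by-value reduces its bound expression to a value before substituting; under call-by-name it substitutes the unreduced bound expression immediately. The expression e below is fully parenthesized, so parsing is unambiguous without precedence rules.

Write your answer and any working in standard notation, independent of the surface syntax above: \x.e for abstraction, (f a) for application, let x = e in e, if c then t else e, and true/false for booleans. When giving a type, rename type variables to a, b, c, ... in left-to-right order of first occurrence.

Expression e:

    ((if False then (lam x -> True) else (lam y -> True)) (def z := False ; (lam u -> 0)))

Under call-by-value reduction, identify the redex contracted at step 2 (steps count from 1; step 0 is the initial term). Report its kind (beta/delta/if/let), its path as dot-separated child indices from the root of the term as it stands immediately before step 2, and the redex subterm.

Derivation:
step 0: ((if false then (\x.true) else (\y.true)) (let z = false in (\u.0)))
step 1: [if@0] ((\y.true) (let z = false in (\u.0)))
step 2: [let@1] ((\y.true) (\u.0))

Answer: let at 1 : (let z = false in (\u.0))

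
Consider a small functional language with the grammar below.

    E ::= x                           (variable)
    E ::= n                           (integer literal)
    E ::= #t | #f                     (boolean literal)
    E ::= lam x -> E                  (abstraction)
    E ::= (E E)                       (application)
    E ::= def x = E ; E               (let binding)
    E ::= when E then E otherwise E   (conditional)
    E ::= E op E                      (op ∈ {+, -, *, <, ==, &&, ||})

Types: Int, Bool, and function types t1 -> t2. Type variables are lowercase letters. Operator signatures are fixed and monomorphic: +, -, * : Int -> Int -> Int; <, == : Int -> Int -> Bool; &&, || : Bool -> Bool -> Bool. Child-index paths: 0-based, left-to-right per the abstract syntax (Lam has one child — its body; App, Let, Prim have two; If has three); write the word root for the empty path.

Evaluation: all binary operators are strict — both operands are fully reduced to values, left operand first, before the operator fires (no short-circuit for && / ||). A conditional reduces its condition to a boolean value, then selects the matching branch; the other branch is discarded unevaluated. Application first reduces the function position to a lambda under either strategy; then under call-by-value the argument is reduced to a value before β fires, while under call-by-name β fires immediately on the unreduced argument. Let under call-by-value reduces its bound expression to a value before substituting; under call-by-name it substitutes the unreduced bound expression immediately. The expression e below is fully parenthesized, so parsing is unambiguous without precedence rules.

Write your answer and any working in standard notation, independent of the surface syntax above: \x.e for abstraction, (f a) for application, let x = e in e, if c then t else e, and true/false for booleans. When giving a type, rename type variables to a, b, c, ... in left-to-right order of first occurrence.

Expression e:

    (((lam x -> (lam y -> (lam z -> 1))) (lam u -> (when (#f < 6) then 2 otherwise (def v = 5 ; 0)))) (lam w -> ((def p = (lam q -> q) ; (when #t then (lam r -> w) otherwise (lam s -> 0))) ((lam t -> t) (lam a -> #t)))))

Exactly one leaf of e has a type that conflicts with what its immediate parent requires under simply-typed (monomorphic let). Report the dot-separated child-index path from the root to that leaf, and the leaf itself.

Answer: 0.1.0.0.0 : false

Derivation:
\z._ : c -> Int
\y._ : b -> c -> Int
\x._ : a -> b -> c -> Int
  unify Bool ~ Int
  FAIL: mismatch Bool ~ Int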